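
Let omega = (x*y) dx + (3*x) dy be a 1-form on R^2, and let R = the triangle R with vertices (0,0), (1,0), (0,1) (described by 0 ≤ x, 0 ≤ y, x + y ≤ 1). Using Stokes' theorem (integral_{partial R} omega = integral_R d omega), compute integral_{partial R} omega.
integral_(partial R) omega = 4/3

Stokes: integral_partial_R omega = integral_R d omega with d omega = (∂Q/∂x - ∂P/∂y) dx ∧ dy.
  ∂Q/∂x = 3
  ∂P/∂y = x
  integrand = ∂Q/∂x - ∂P/∂y = 3 - x.
Integrating over R: integral_0^1 integral_0^{1-x} (3 - x) dy dx = 4/3.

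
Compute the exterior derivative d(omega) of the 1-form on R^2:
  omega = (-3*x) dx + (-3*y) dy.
d(omega) = 0

For a 1-form omega = sum_i f_i dx_i, the exterior derivative is
  d(omega) = sum_{i < j} (∂f_j/∂x_i - ∂f_i/∂x_j) dx_i ∧ dx_j.

Assembling: d(omega) = 0.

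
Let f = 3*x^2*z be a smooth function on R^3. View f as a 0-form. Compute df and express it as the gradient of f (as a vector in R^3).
df = (6*x*z) dx + (0) dy + (3*x^2) dz; grad f = (6*x*z, 0, 3*x^2)

For a 0-form f, d f = (∂f/∂x) dx + (∂f/∂y) dy + (∂f/∂z) dz. The components of the vector representation are exactly the entries of grad f in Cartesian coordinates:
  ∂f/∂x = 6*x*z
  ∂f/∂y = 0
  ∂f/∂z = 3*x^2.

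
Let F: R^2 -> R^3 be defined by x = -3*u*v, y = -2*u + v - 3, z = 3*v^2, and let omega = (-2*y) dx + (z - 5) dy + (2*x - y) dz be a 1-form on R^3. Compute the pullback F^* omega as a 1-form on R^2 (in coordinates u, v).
F^* omega = (-12*u*v - 18*v + 10) du + (-12*u^2 - 36*u*v^2 + 18*u*v - 18*u - 3*v^2 + 18*v - 5) dv

Using F^*(f dg) = (f ∘ F) d(g ∘ F), substitute each coordinate x_i by F_i(u, v) in f_i, and replace dx_i by d F_i = (∂F_i/∂u) du + (∂F_i/∂v) dv.
  For the x component: f_1(F) = 4*u - 2*v + 6; d F_1 = (-3*v) du + (-3*u) dv
  For the y component: f_2(F) = 3*v^2 - 5; d F_2 = (-2) du + (1) dv
  For the z component: f_3(F) = -6*u*v + 2*u - v + 3; d F_3 = (0) du + (6*v) dv
Combining and collecting du, dv coefficients:
  coeff of du: -12*u*v - 18*v + 10
  coeff of dv: -12*u^2 - 36*u*v^2 + 18*u*v - 18*u - 3*v^2 + 18*v - 5
F^* omega = (-12*u*v - 18*v + 10) du + (-12*u^2 - 36*u*v^2 + 18*u*v - 18*u - 3*v^2 + 18*v - 5) dv.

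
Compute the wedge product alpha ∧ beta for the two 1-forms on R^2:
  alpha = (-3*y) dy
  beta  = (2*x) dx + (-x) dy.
alpha ∧ beta = (6*x*y) dx ∧ dy

Distribute the wedge, using dx_i ∧ dx_j = -dx_j ∧ dx_i and dx_i ∧ dx_i = 0. For each pair (i, j) with i < j, the coefficient of dx_i ∧ dx_j in alpha ∧ beta is (alpha_i * beta_j - alpha_j * beta_i). Collecting: alpha ∧ beta = (6*x*y) dx ∧ dy.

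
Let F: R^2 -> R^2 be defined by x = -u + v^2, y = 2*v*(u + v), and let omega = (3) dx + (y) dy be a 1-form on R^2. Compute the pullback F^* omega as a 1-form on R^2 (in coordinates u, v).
F^* omega = (4*u*v^2 + 4*v^3 - 3) du + (2*v*(2*u^2 + 6*u*v + 4*v^2 + 3)) dv

Using F^*(f dg) = (f ∘ F) d(g ∘ F), substitute each coordinate x_i by F_i(u, v) in f_i, and replace dx_i by d F_i = (∂F_i/∂u) du + (∂F_i/∂v) dv.
  For the x component: f_1(F) = 3; d F_1 = (-1) du + (2*v) dv
  For the y component: f_2(F) = 2*v*(u + v); d F_2 = (2*v) du + (2*u + 4*v) dv
Combining and collecting du, dv coefficients:
  coeff of du: 4*u*v^2 + 4*v^3 - 3
  coeff of dv: 2*v*(2*u^2 + 6*u*v + 4*v^2 + 3)
F^* omega = (4*u*v^2 + 4*v^3 - 3) du + (2*v*(2*u^2 + 6*u*v + 4*v^2 + 3)) dv.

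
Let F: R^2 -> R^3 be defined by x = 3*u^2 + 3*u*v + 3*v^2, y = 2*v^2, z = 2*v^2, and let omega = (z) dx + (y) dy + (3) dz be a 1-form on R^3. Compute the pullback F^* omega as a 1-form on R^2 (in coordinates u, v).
F^* omega = (6*v^2*(2*u + v)) du + (2*v*(3*u*v + 10*v^2 + 6)) dv

Using F^*(f dg) = (f ∘ F) d(g ∘ F), substitute each coordinate x_i by F_i(u, v) in f_i, and replace dx_i by d F_i = (∂F_i/∂u) du + (∂F_i/∂v) dv.
  For the x component: f_1(F) = 2*v^2; d F_1 = (6*u + 3*v) du + (3*u + 6*v) dv
  For the y component: f_2(F) = 2*v^2; d F_2 = (0) du + (4*v) dv
  For the z component: f_3(F) = 3; d F_3 = (0) du + (4*v) dv
Combining and collecting du, dv coefficients:
  coeff of du: 6*v^2*(2*u + v)
  coeff of dv: 2*v*(3*u*v + 10*v^2 + 6)
F^* omega = (6*v^2*(2*u + v)) du + (2*v*(3*u*v + 10*v^2 + 6)) dv.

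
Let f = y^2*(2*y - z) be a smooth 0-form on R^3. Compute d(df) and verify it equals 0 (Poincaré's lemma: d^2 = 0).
d(df) = 0

Step 1: df = sum_i (∂f/∂x_i) dx_i = (0) dx + (2*y*(3*y - z)) dy + (-y^2) dz.
Step 2: Apply d again. Using the 1-form formula, the coefficient of dx ∧ dy in d(df) is ∂^2 f/∂x ∂y - ∂^2 f/∂y ∂x = (0) - (0) = 0 (equality of mixed partials for smooth f).
Similarly for dx ∧ dz and dy ∧ dz — all coefficients vanish. So d(df) = 0.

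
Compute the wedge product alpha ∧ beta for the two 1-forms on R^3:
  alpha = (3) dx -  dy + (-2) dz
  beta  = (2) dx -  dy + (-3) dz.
alpha ∧ beta = (-1) dx ∧ dy + (-5) dx ∧ dz + (1) dy ∧ dz

Distribute the wedge, using dx_i ∧ dx_j = -dx_j ∧ dx_i and dx_i ∧ dx_i = 0. For each pair (i, j) with i < j, the coefficient of dx_i ∧ dx_j in alpha ∧ beta is (alpha_i * beta_j - alpha_j * beta_i). Collecting: alpha ∧ beta = (-1) dx ∧ dy + (-5) dx ∧ dz + (1) dy ∧ dz.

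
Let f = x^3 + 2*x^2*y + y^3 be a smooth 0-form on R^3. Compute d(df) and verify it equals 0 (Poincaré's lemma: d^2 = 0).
d(df) = 0

Step 1: df = sum_i (∂f/∂x_i) dx_i = (x*(3*x + 4*y)) dx + (2*x^2 + 3*y^2) dy + (0) dz.
Step 2: Apply d again. Using the 1-form formula, the coefficient of dx ∧ dy in d(df) is ∂^2 f/∂x ∂y - ∂^2 f/∂y ∂x = (4*x) - (4*x) = 0 (equality of mixed partials for smooth f).
Similarly for dx ∧ dz and dy ∧ dz — all coefficients vanish. So d(df) = 0.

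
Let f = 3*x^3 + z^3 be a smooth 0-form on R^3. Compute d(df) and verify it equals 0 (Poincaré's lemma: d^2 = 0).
d(df) = 0

Step 1: df = sum_i (∂f/∂x_i) dx_i = (9*x^2) dx + (0) dy + (3*z^2) dz.
Step 2: Apply d again. Using the 1-form formula, the coefficient of dx ∧ dy in d(df) is ∂^2 f/∂x ∂y - ∂^2 f/∂y ∂x = (0) - (0) = 0 (equality of mixed partials for smooth f).
Similarly for dx ∧ dz and dy ∧ dz — all coefficients vanish. So d(df) = 0.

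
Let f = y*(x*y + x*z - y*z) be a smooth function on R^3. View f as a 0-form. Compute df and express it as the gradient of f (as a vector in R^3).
df = (y*(y + z)) dx + (2*x*y + x*z - 2*y*z) dy + (y*(x - y)) dz; grad f = (y*(y + z), 2*x*y + x*z - 2*y*z, y*(x - y))

For a 0-form f, d f = (∂f/∂x) dx + (∂f/∂y) dy + (∂f/∂z) dz. The components of the vector representation are exactly the entries of grad f in Cartesian coordinates:
  ∂f/∂x = y*(y + z)
  ∂f/∂y = 2*x*y + x*z - 2*y*z
  ∂f/∂z = y*(x - y).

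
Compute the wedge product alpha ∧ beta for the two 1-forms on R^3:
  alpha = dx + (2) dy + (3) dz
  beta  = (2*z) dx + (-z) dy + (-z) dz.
alpha ∧ beta = (-5*z) dx ∧ dy + (-7*z) dx ∧ dz + (z) dy ∧ dz

Distribute the wedge, using dx_i ∧ dx_j = -dx_j ∧ dx_i and dx_i ∧ dx_i = 0. For each pair (i, j) with i < j, the coefficient of dx_i ∧ dx_j in alpha ∧ beta is (alpha_i * beta_j - alpha_j * beta_i). Collecting: alpha ∧ beta = (-5*z) dx ∧ dy + (-7*z) dx ∧ dz + (z) dy ∧ dz.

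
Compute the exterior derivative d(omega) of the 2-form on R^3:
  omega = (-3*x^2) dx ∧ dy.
d(omega) = 0

For a 2-form omega = sum_{i<j} g_{ij} dx_i ∧ dx_j, the exterior derivative is
  d(omega) = sum_{i<j} d(g_{ij}) ∧ dx_i ∧ dx_j = sum_{i<j, k} (∂g_{ij}/∂x_k) dx_k ∧ dx_i ∧ dx_j.
Expand each term, using dx_k ∧ dx_i ∧ dx_j = sgn(permutation) dx_{(a)} ∧ dx_{(b)} ∧ dx_{(c)} with (a < b < c) sorted:

Collecting like 3-forms: d(omega) = 0.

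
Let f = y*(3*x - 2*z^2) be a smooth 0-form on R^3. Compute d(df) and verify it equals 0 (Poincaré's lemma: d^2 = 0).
d(df) = 0

Step 1: df = sum_i (∂f/∂x_i) dx_i = (3*y) dx + (3*x - 2*z^2) dy + (-4*y*z) dz.
Step 2: Apply d again. Using the 1-form formula, the coefficient of dx ∧ dy in d(df) is ∂^2 f/∂x ∂y - ∂^2 f/∂y ∂x = (3) - (3) = 0 (equality of mixed partials for smooth f).
Similarly for dx ∧ dz and dy ∧ dz — all coefficients vanish. So d(df) = 0.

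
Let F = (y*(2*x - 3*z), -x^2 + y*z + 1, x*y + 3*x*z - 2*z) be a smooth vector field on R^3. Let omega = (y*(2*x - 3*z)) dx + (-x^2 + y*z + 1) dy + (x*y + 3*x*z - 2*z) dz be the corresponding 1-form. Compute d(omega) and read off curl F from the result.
d(omega) = (x - y) dy ∧ dz + (-4*y - 3*z) dz ∧ dx + (-4*x + 3*z) dx ∧ dy; curl F = (x - y, -4*y - 3*z, -4*x + 3*z)

d omega = sum_{i<j} (∂f_j/∂x_i - ∂f_i/∂x_j) dx_i ∧ dx_j. Under the identification (dy ∧ dz, dz ∧ dx, dx ∧ dy) ↔ (e_x, e_y, e_z), the coefficients are exactly the components of curl F. Compute:
  ∂R/∂y - ∂Q/∂z = (x) - (y) = x - y
  ∂P/∂z - ∂R/∂x = (-3*y) - (y + 3*z) = -4*y - 3*z
  ∂Q/∂x - ∂P/∂y = (-2*x) - (2*x - 3*z) = -4*x + 3*z.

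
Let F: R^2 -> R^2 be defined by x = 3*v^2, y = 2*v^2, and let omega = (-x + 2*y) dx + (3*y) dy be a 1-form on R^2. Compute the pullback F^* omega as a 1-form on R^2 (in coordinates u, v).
F^* omega = (30*v^3) dv

Using F^*(f dg) = (f ∘ F) d(g ∘ F), substitute each coordinate x_i by F_i(u, v) in f_i, and replace dx_i by d F_i = (∂F_i/∂u) du + (∂F_i/∂v) dv.
  For the x component: f_1(F) = v^2; d F_1 = (0) du + (6*v) dv
  For the y component: f_2(F) = 6*v^2; d F_2 = (0) du + (4*v) dv
Combining and collecting du, dv coefficients:
  coeff of du: 0
  coeff of dv: 30*v^3
F^* omega = (30*v^3) dv.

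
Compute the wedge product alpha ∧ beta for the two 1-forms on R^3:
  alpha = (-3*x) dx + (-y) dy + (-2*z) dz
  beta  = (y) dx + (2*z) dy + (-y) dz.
alpha ∧ beta = (-6*x*z + y^2) dx ∧ dy + (y*(3*x + 2*z)) dx ∧ dz + (y^2 + 4*z^2) dy ∧ dz

Distribute the wedge, using dx_i ∧ dx_j = -dx_j ∧ dx_i and dx_i ∧ dx_i = 0. For each pair (i, j) with i < j, the coefficient of dx_i ∧ dx_j in alpha ∧ beta is (alpha_i * beta_j - alpha_j * beta_i). Collecting: alpha ∧ beta = (-6*x*z + y^2) dx ∧ dy + (y*(3*x + 2*z)) dx ∧ dz + (y^2 + 4*z^2) dy ∧ dz.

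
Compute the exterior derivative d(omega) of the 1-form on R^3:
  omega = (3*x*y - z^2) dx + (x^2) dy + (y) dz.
d(omega) = (-x) dx ∧ dy + (2*z) dx ∧ dz + (1) dy ∧ dz

For a 1-form omega = sum_i f_i dx_i, the exterior derivative is
  d(omega) = sum_{i < j} (∂f_j/∂x_i - ∂f_i/∂x_j) dx_i ∧ dx_j.
  coefficient of dx ∧ dy: ∂f_2/∂x - ∂f_1/∂y = ∂(x^2)/∂x - ∂(3*x*y - z^2)/∂y = -x
  coefficient of dx ∧ dz: ∂f_3/∂x - ∂f_1/∂z = ∂(y)/∂x - ∂(3*x*y - z^2)/∂z = 2*z
  coefficient of dy ∧ dz: ∂f_3/∂y - ∂f_2/∂z = ∂(y)/∂y - ∂(x^2)/∂z = 1
Assembling: d(omega) = (-x) dx ∧ dy + (2*z) dx ∧ dz + (1) dy ∧ dz.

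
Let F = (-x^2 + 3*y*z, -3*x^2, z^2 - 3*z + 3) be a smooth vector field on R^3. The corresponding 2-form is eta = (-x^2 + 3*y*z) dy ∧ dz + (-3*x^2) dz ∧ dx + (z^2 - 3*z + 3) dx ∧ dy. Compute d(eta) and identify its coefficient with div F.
d(eta) = (-2*x + 2*z - 3) dx ∧ dy ∧ dz; div F = -2*x + 2*z - 3

For a 2-form in R^3 of the form above, applying d gives a 3-form with coefficient ∂P/∂x + ∂Q/∂y + ∂R/∂z:
  ∂P/∂x = -2*x
  ∂Q/∂y = 0
  ∂R/∂z = 2*z - 3
Sum = -2*x + 2*z - 3, which is exactly div F.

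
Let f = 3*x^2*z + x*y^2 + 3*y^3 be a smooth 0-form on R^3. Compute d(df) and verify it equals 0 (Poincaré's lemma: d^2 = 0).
d(df) = 0

Step 1: df = sum_i (∂f/∂x_i) dx_i = (6*x*z + y^2) dx + (y*(2*x + 9*y)) dy + (3*x^2) dz.
Step 2: Apply d again. Using the 1-form formula, the coefficient of dx ∧ dy in d(df) is ∂^2 f/∂x ∂y - ∂^2 f/∂y ∂x = (2*y) - (2*y) = 0 (equality of mixed partials for smooth f).
Similarly for dx ∧ dz and dy ∧ dz — all coefficients vanish. So d(df) = 0.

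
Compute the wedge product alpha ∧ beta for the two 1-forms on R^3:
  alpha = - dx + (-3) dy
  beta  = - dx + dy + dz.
alpha ∧ beta = (-4) dx ∧ dy + (-1) dx ∧ dz + (-3) dy ∧ dz

Distribute the wedge, using dx_i ∧ dx_j = -dx_j ∧ dx_i and dx_i ∧ dx_i = 0. For each pair (i, j) with i < j, the coefficient of dx_i ∧ dx_j in alpha ∧ beta is (alpha_i * beta_j - alpha_j * beta_i). Collecting: alpha ∧ beta = (-4) dx ∧ dy + (-1) dx ∧ dz + (-3) dy ∧ dz.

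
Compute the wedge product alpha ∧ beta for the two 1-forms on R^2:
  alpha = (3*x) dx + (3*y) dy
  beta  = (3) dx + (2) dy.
alpha ∧ beta = (6*x - 9*y) dx ∧ dy

Distribute the wedge, using dx_i ∧ dx_j = -dx_j ∧ dx_i and dx_i ∧ dx_i = 0. For each pair (i, j) with i < j, the coefficient of dx_i ∧ dx_j in alpha ∧ beta is (alpha_i * beta_j - alpha_j * beta_i). Collecting: alpha ∧ beta = (6*x - 9*y) dx ∧ dy.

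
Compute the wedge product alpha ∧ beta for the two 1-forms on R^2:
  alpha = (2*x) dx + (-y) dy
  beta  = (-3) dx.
alpha ∧ beta = (-3*y) dx ∧ dy

Distribute the wedge, using dx_i ∧ dx_j = -dx_j ∧ dx_i and dx_i ∧ dx_i = 0. For each pair (i, j) with i < j, the coefficient of dx_i ∧ dx_j in alpha ∧ beta is (alpha_i * beta_j - alpha_j * beta_i). Collecting: alpha ∧ beta = (-3*y) dx ∧ dy.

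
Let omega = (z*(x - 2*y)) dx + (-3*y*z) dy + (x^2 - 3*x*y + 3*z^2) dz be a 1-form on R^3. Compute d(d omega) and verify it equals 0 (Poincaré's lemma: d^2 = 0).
d(d omega) = 0

Step 1: d omega = sum_{i<j} (∂f_j/∂x_i - ∂f_i/∂x_j) dx_i ∧ dx_j:
  coeff of dx ∧ dy: 2*z
  coeff of dx ∧ dz: x - y
  coeff of dy ∧ dz: -3*x + 3*y
Step 2: Apply d again to each 2-form coefficient. The only possible 3-form in R^3 is dx ∧ dy ∧ dz, with coefficient
  ∂(coeff of dy∧dz)/∂x - ∂(coeff of dx∧dz)/∂y + ∂(coeff of dx∧dy)/∂z
  = ∂/∂x (-3*x + 3*y) - ∂/∂y (x - y) + ∂/∂z (2*z).
Each of these terms simplifies to sums of mixed partials that cancel in pairs. The result is 0 (by equality of mixed partials for smooth functions — Schwarz / Clairaut).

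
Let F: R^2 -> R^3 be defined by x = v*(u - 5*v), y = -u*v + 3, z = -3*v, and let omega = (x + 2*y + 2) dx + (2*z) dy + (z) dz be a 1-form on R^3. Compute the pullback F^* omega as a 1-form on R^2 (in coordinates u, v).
F^* omega = (v*(-u*v - 5*v^2 + 6*v + 8)) du + (-u^2*v + 5*u*v^2 + 6*u*v + 8*u + 50*v^3 - 71*v) dv

Using F^*(f dg) = (f ∘ F) d(g ∘ F), substitute each coordinate x_i by F_i(u, v) in f_i, and replace dx_i by d F_i = (∂F_i/∂u) du + (∂F_i/∂v) dv.
  For the x component: f_1(F) = -u*v - 5*v^2 + 8; d F_1 = (v) du + (u - 10*v) dv
  For the y component: f_2(F) = -6*v; d F_2 = (-v) du + (-u) dv
  For the z component: f_3(F) = -3*v; d F_3 = (0) du + (-3) dv
Combining and collecting du, dv coefficients:
  coeff of du: v*(-u*v - 5*v^2 + 6*v + 8)
  coeff of dv: -u^2*v + 5*u*v^2 + 6*u*v + 8*u + 50*v^3 - 71*v
F^* omega = (v*(-u*v - 5*v^2 + 6*v + 8)) du + (-u^2*v + 5*u*v^2 + 6*u*v + 8*u + 50*v^3 - 71*v) dv.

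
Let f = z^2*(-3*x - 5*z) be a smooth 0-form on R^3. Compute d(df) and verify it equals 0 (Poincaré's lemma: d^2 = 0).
d(df) = 0

Step 1: df = sum_i (∂f/∂x_i) dx_i = (-3*z^2) dx + (0) dy + (3*z*(-2*x - 5*z)) dz.
Step 2: Apply d again. Using the 1-form formula, the coefficient of dx ∧ dy in d(df) is ∂^2 f/∂x ∂y - ∂^2 f/∂y ∂x = (0) - (0) = 0 (equality of mixed partials for smooth f).
Similarly for dx ∧ dz and dy ∧ dz — all coefficients vanish. So d(df) = 0.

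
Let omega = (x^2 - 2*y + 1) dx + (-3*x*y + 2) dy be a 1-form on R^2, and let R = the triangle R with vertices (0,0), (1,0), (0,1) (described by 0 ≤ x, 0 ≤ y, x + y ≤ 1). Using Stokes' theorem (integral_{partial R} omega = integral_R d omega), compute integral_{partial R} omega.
integral_(partial R) omega = 1/2

Stokes: integral_partial_R omega = integral_R d omega with d omega = (∂Q/∂x - ∂P/∂y) dx ∧ dy.
  ∂Q/∂x = -3*y
  ∂P/∂y = -2
  integrand = ∂Q/∂x - ∂P/∂y = 2 - 3*y.
Integrating over R: integral_0^1 integral_0^{1-x} (2 - 3*y) dy dx = 1/2.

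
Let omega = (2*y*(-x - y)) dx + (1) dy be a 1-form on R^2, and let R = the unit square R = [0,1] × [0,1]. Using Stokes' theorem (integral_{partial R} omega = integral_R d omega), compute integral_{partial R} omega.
integral_(partial R) omega = 3

Stokes: integral_partial_R omega = integral_R d omega with d omega = (∂Q/∂x - ∂P/∂y) dx ∧ dy.
  ∂Q/∂x = 0
  ∂P/∂y = -2*x - 4*y
  integrand = ∂Q/∂x - ∂P/∂y = 2*x + 4*y.
Integrating over R: integral_0^1 integral_0^1 (2*x + 4*y) dx dy = 3.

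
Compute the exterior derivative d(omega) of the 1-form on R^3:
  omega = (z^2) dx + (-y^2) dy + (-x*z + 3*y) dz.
d(omega) = (-3*z) dx ∧ dz + (3) dy ∧ dz

For a 1-form omega = sum_i f_i dx_i, the exterior derivative is
  d(omega) = sum_{i < j} (∂f_j/∂x_i - ∂f_i/∂x_j) dx_i ∧ dx_j.
  coefficient of dx ∧ dz: ∂f_3/∂x - ∂f_1/∂z = ∂(-x*z + 3*y)/∂x - ∂(z^2)/∂z = -3*z
  coefficient of dy ∧ dz: ∂f_3/∂y - ∂f_2/∂z = ∂(-x*z + 3*y)/∂y - ∂(-y^2)/∂z = 3
Assembling: d(omega) = (-3*z) dx ∧ dz + (3) dy ∧ dz.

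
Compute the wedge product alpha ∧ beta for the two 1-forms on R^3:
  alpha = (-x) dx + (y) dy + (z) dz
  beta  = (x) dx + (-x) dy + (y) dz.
alpha ∧ beta = (x*(x - y)) dx ∧ dy + (-x*(y + z)) dx ∧ dz + (x*z + y^2) dy ∧ dz

Distribute the wedge, using dx_i ∧ dx_j = -dx_j ∧ dx_i and dx_i ∧ dx_i = 0. For each pair (i, j) with i < j, the coefficient of dx_i ∧ dx_j in alpha ∧ beta is (alpha_i * beta_j - alpha_j * beta_i). Collecting: alpha ∧ beta = (x*(x - y)) dx ∧ dy + (-x*(y + z)) dx ∧ dz + (x*z + y^2) dy ∧ dz.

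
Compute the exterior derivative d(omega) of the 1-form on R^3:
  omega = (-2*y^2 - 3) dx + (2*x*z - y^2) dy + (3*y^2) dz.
d(omega) = (4*y + 2*z) dx ∧ dy + (-2*x + 6*y) dy ∧ dz

For a 1-form omega = sum_i f_i dx_i, the exterior derivative is
  d(omega) = sum_{i < j} (∂f_j/∂x_i - ∂f_i/∂x_j) dx_i ∧ dx_j.
  coefficient of dx ∧ dy: ∂f_2/∂x - ∂f_1/∂y = ∂(2*x*z - y^2)/∂x - ∂(-2*y^2 - 3)/∂y = 4*y + 2*z
  coefficient of dy ∧ dz: ∂f_3/∂y - ∂f_2/∂z = ∂(3*y^2)/∂y - ∂(2*x*z - y^2)/∂z = -2*x + 6*y
Assembling: d(omega) = (4*y + 2*z) dx ∧ dy + (-2*x + 6*y) dy ∧ dz.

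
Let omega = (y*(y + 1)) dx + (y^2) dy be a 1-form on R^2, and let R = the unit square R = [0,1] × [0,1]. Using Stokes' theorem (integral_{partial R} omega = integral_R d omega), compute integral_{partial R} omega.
integral_(partial R) omega = -2

Stokes: integral_partial_R omega = integral_R d omega with d omega = (∂Q/∂x - ∂P/∂y) dx ∧ dy.
  ∂Q/∂x = 0
  ∂P/∂y = 2*y + 1
  integrand = ∂Q/∂x - ∂P/∂y = -2*y - 1.
Integrating over R: integral_0^1 integral_0^1 (-2*y - 1) dx dy = -2.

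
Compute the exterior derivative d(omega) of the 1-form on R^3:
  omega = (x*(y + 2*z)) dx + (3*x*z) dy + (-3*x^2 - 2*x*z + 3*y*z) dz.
d(omega) = (-x + 3*z) dx ∧ dy + (-8*x - 2*z) dx ∧ dz + (-3*x + 3*z) dy ∧ dz

For a 1-form omega = sum_i f_i dx_i, the exterior derivative is
  d(omega) = sum_{i < j} (∂f_j/∂x_i - ∂f_i/∂x_j) dx_i ∧ dx_j.
  coefficient of dx ∧ dy: ∂f_2/∂x - ∂f_1/∂y = ∂(3*x*z)/∂x - ∂(x*(y + 2*z))/∂y = -x + 3*z
  coefficient of dx ∧ dz: ∂f_3/∂x - ∂f_1/∂z = ∂(-3*x^2 - 2*x*z + 3*y*z)/∂x - ∂(x*(y + 2*z))/∂z = -8*x - 2*z
  coefficient of dy ∧ dz: ∂f_3/∂y - ∂f_2/∂z = ∂(-3*x^2 - 2*x*z + 3*y*z)/∂y - ∂(3*x*z)/∂z = -3*x + 3*z
Assembling: d(omega) = (-x + 3*z) dx ∧ dy + (-8*x - 2*z) dx ∧ dz + (-3*x + 3*z) dy ∧ dz.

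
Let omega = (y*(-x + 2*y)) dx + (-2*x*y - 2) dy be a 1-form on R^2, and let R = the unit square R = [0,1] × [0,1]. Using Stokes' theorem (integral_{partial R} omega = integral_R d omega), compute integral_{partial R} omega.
integral_(partial R) omega = -5/2

Stokes: integral_partial_R omega = integral_R d omega with d omega = (∂Q/∂x - ∂P/∂y) dx ∧ dy.
  ∂Q/∂x = -2*y
  ∂P/∂y = -x + 4*y
  integrand = ∂Q/∂x - ∂P/∂y = x - 6*y.
Integrating over R: integral_0^1 integral_0^1 (x - 6*y) dx dy = -5/2.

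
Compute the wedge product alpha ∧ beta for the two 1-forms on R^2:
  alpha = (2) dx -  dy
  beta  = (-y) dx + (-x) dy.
alpha ∧ beta = (-2*x - y) dx ∧ dy

Distribute the wedge, using dx_i ∧ dx_j = -dx_j ∧ dx_i and dx_i ∧ dx_i = 0. For each pair (i, j) with i < j, the coefficient of dx_i ∧ dx_j in alpha ∧ beta is (alpha_i * beta_j - alpha_j * beta_i). Collecting: alpha ∧ beta = (-2*x - y) dx ∧ dy.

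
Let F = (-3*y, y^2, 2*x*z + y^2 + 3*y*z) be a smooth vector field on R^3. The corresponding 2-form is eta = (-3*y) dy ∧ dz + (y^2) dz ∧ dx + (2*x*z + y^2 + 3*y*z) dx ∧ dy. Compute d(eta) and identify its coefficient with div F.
d(eta) = (2*x + 5*y) dx ∧ dy ∧ dz; div F = 2*x + 5*y

For a 2-form in R^3 of the form above, applying d gives a 3-form with coefficient ∂P/∂x + ∂Q/∂y + ∂R/∂z:
  ∂P/∂x = 0
  ∂Q/∂y = 2*y
  ∂R/∂z = 2*x + 3*y
Sum = 2*x + 5*y, which is exactly div F.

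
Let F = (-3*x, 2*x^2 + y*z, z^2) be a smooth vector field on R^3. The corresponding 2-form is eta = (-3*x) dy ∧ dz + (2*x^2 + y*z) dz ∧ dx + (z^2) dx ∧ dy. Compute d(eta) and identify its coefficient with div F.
d(eta) = (3*z - 3) dx ∧ dy ∧ dz; div F = 3*z - 3

For a 2-form in R^3 of the form above, applying d gives a 3-form with coefficient ∂P/∂x + ∂Q/∂y + ∂R/∂z:
  ∂P/∂x = -3
  ∂Q/∂y = z
  ∂R/∂z = 2*z
Sum = 3*z - 3, which is exactly div F.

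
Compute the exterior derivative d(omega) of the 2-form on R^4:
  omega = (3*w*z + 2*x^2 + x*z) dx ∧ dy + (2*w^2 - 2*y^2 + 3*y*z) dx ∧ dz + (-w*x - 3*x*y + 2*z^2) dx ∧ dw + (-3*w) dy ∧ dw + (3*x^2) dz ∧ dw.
d(omega) = (3*w + x + 4*y - 3*z) dx ∧ dy ∧ dz + (3*x + 3*z) dx ∧ dy ∧ dw + (4*w + 6*x - 4*z) dx ∧ dz ∧ dw

For a 2-form omega = sum_{i<j} g_{ij} dx_i ∧ dx_j, the exterior derivative is
  d(omega) = sum_{i<j} d(g_{ij}) ∧ dx_i ∧ dx_j = sum_{i<j, k} (∂g_{ij}/∂x_k) dx_k ∧ dx_i ∧ dx_j.
Expand each term, using dx_k ∧ dx_i ∧ dx_j = sgn(permutation) dx_{(a)} ∧ dx_{(b)} ∧ dx_{(c)} with (a < b < c) sorted:
  d(3*w*z + 2*x^2 + x*z) includes (∂/∂z)(3*w*z + 2*x^2 + x*z) dz = (3*w + x) dz, which multiplied by dx ∧ dy gives (3*w + x) dx ∧ dy ∧ dz
  d(3*w*z + 2*x^2 + x*z) includes (∂/∂w)(3*w*z + 2*x^2 + x*z) dw = (3*z) dw, which multiplied by dx ∧ dy gives (3*z) dx ∧ dy ∧ dw
  d(2*w^2 - 2*y^2 + 3*y*z) includes (∂/∂y)(2*w^2 - 2*y^2 + 3*y*z) dy = (-4*y + 3*z) dy, which multiplied by dx ∧ dz gives (4*y - 3*z) dx ∧ dy ∧ dz
  d(2*w^2 - 2*y^2 + 3*y*z) includes (∂/∂w)(2*w^2 - 2*y^2 + 3*y*z) dw = (4*w) dw, which multiplied by dx ∧ dz gives (4*w) dx ∧ dz ∧ dw
  d(-w*x - 3*x*y + 2*z^2) includes (∂/∂y)(-w*x - 3*x*y + 2*z^2) dy = (-3*x) dy, which multiplied by dx ∧ dw gives (3*x) dx ∧ dy ∧ dw
  d(-w*x - 3*x*y + 2*z^2) includes (∂/∂z)(-w*x - 3*x*y + 2*z^2) dz = (4*z) dz, which multiplied by dx ∧ dw gives (-4*z) dx ∧ dz ∧ dw
  d(3*x^2) includes (∂/∂x)(3*x^2) dx = (6*x) dx, which multiplied by dz ∧ dw gives (6*x) dx ∧ dz ∧ dw
Collecting like 3-forms: d(omega) = (3*w + x + 4*y - 3*z) dx ∧ dy ∧ dz + (3*x + 3*z) dx ∧ dy ∧ dw + (4*w + 6*x - 4*z) dx ∧ dz ∧ dw.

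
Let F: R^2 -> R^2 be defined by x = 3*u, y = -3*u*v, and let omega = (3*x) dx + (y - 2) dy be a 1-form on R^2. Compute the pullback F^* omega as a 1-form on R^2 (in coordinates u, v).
F^* omega = (9*u*v^2 + 27*u + 6*v) du + (3*u*(3*u*v + 2)) dv

Using F^*(f dg) = (f ∘ F) d(g ∘ F), substitute each coordinate x_i by F_i(u, v) in f_i, and replace dx_i by d F_i = (∂F_i/∂u) du + (∂F_i/∂v) dv.
  For the x component: f_1(F) = 9*u; d F_1 = (3) du + (0) dv
  For the y component: f_2(F) = -3*u*v - 2; d F_2 = (-3*v) du + (-3*u) dv
Combining and collecting du, dv coefficients:
  coeff of du: 9*u*v^2 + 27*u + 6*v
  coeff of dv: 3*u*(3*u*v + 2)
F^* omega = (9*u*v^2 + 27*u + 6*v) du + (3*u*(3*u*v + 2)) dv.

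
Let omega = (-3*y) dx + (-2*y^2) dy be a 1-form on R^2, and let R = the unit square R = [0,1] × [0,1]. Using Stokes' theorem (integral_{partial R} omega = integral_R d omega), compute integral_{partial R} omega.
integral_(partial R) omega = 3

Stokes: integral_partial_R omega = integral_R d omega with d omega = (∂Q/∂x - ∂P/∂y) dx ∧ dy.
  ∂Q/∂x = 0
  ∂P/∂y = -3
  integrand = ∂Q/∂x - ∂P/∂y = 3.
Integrating over R: integral_0^1 integral_0^1 (3) dx dy = 3.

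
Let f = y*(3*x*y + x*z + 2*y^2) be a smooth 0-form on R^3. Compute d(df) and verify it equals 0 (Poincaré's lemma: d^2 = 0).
d(df) = 0

Step 1: df = sum_i (∂f/∂x_i) dx_i = (y*(3*y + z)) dx + (6*x*y + x*z + 6*y^2) dy + (x*y) dz.
Step 2: Apply d again. Using the 1-form formula, the coefficient of dx ∧ dy in d(df) is ∂^2 f/∂x ∂y - ∂^2 f/∂y ∂x = (6*y + z) - (6*y + z) = 0 (equality of mixed partials for smooth f).
Similarly for dx ∧ dz and dy ∧ dz — all coefficients vanish. So d(df) = 0.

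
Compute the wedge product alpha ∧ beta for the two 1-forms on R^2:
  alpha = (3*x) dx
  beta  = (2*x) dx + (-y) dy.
alpha ∧ beta = (-3*x*y) dx ∧ dy

Distribute the wedge, using dx_i ∧ dx_j = -dx_j ∧ dx_i and dx_i ∧ dx_i = 0. For each pair (i, j) with i < j, the coefficient of dx_i ∧ dx_j in alpha ∧ beta is (alpha_i * beta_j - alpha_j * beta_i). Collecting: alpha ∧ beta = (-3*x*y) dx ∧ dy.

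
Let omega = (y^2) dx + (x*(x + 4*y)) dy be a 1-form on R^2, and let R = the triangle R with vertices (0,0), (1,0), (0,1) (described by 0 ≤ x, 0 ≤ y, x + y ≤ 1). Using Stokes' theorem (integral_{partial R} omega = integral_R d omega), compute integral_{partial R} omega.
integral_(partial R) omega = 2/3

Stokes: integral_partial_R omega = integral_R d omega with d omega = (∂Q/∂x - ∂P/∂y) dx ∧ dy.
  ∂Q/∂x = 2*x + 4*y
  ∂P/∂y = 2*y
  integrand = ∂Q/∂x - ∂P/∂y = 2*x + 2*y.
Integrating over R: integral_0^1 integral_0^{1-x} (2*x + 2*y) dy dx = 2/3.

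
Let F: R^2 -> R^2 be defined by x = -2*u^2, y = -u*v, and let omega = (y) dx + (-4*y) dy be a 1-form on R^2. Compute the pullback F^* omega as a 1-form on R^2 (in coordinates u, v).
F^* omega = (4*u*v*(u - v)) du + (-4*u^2*v) dv

Using F^*(f dg) = (f ∘ F) d(g ∘ F), substitute each coordinate x_i by F_i(u, v) in f_i, and replace dx_i by d F_i = (∂F_i/∂u) du + (∂F_i/∂v) dv.
  For the x component: f_1(F) = -u*v; d F_1 = (-4*u) du + (0) dv
  For the y component: f_2(F) = 4*u*v; d F_2 = (-v) du + (-u) dv
Combining and collecting du, dv coefficients:
  coeff of du: 4*u*v*(u - v)
  coeff of dv: -4*u^2*v
F^* omega = (4*u*v*(u - v)) du + (-4*u^2*v) dv.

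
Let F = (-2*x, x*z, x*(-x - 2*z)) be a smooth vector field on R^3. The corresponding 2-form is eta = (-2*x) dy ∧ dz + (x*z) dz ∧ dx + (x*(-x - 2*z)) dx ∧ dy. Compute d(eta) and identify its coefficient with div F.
d(eta) = (-2*x - 2) dx ∧ dy ∧ dz; div F = -2*x - 2

For a 2-form in R^3 of the form above, applying d gives a 3-form with coefficient ∂P/∂x + ∂Q/∂y + ∂R/∂z:
  ∂P/∂x = -2
  ∂Q/∂y = 0
  ∂R/∂z = -2*x
Sum = -2*x - 2, which is exactly div F.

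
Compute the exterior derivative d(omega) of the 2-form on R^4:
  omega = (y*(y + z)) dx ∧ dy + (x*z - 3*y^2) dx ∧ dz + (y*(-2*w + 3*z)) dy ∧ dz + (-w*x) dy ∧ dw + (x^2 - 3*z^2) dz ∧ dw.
d(omega) = (7*y) dx ∧ dy ∧ dz + (-2*y) dy ∧ dz ∧ dw + (-w) dx ∧ dy ∧ dw + (2*x) dx ∧ dz ∧ dw

For a 2-form omega = sum_{i<j} g_{ij} dx_i ∧ dx_j, the exterior derivative is
  d(omega) = sum_{i<j} d(g_{ij}) ∧ dx_i ∧ dx_j = sum_{i<j, k} (∂g_{ij}/∂x_k) dx_k ∧ dx_i ∧ dx_j.
Expand each term, using dx_k ∧ dx_i ∧ dx_j = sgn(permutation) dx_{(a)} ∧ dx_{(b)} ∧ dx_{(c)} with (a < b < c) sorted:
  d(y*(y + z)) includes (∂/∂z)(y*(y + z)) dz = (y) dz, which multiplied by dx ∧ dy gives (y) dx ∧ dy ∧ dz
  d(x*z - 3*y^2) includes (∂/∂y)(x*z - 3*y^2) dy = (-6*y) dy, which multiplied by dx ∧ dz gives (6*y) dx ∧ dy ∧ dz
  d(y*(-2*w + 3*z)) includes (∂/∂w)(y*(-2*w + 3*z)) dw = (-2*y) dw, which multiplied by dy ∧ dz gives (-2*y) dy ∧ dz ∧ dw
  d(-w*x) includes (∂/∂x)(-w*x) dx = (-w) dx, which multiplied by dy ∧ dw gives (-w) dx ∧ dy ∧ dw
  d(x^2 - 3*z^2) includes (∂/∂x)(x^2 - 3*z^2) dx = (2*x) dx, which multiplied by dz ∧ dw gives (2*x) dx ∧ dz ∧ dw
Collecting like 3-forms: d(omega) = (7*y) dx ∧ dy ∧ dz + (-2*y) dy ∧ dz ∧ dw + (-w) dx ∧ dy ∧ dw + (2*x) dx ∧ dz ∧ dw.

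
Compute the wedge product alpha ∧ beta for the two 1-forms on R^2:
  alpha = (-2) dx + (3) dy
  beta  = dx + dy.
alpha ∧ beta = (-5) dx ∧ dy

Distribute the wedge, using dx_i ∧ dx_j = -dx_j ∧ dx_i and dx_i ∧ dx_i = 0. For each pair (i, j) with i < j, the coefficient of dx_i ∧ dx_j in alpha ∧ beta is (alpha_i * beta_j - alpha_j * beta_i). Collecting: alpha ∧ beta = (-5) dx ∧ dy.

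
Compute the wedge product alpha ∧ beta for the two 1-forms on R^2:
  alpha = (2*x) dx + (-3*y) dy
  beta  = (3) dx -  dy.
alpha ∧ beta = (-2*x + 9*y) dx ∧ dy

Distribute the wedge, using dx_i ∧ dx_j = -dx_j ∧ dx_i and dx_i ∧ dx_i = 0. For each pair (i, j) with i < j, the coefficient of dx_i ∧ dx_j in alpha ∧ beta is (alpha_i * beta_j - alpha_j * beta_i). Collecting: alpha ∧ beta = (-2*x + 9*y) dx ∧ dy.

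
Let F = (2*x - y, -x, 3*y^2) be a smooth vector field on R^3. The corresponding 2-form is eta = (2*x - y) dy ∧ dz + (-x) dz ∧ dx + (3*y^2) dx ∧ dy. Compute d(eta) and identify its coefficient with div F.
d(eta) = (2) dx ∧ dy ∧ dz; div F = 2

For a 2-form in R^3 of the form above, applying d gives a 3-form with coefficient ∂P/∂x + ∂Q/∂y + ∂R/∂z:
  ∂P/∂x = 2
  ∂Q/∂y = 0
  ∂R/∂z = 0
Sum = 2, which is exactly div F.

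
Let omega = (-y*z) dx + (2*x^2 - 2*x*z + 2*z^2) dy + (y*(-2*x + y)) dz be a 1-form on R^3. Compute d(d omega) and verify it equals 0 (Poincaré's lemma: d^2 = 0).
d(d omega) = 0

Step 1: d omega = sum_{i<j} (∂f_j/∂x_i - ∂f_i/∂x_j) dx_i ∧ dx_j:
  coeff of dx ∧ dy: 4*x - z
  coeff of dx ∧ dz: -y
  coeff of dy ∧ dz: 2*y - 4*z
Step 2: Apply d again to each 2-form coefficient. The only possible 3-form in R^3 is dx ∧ dy ∧ dz, with coefficient
  ∂(coeff of dy∧dz)/∂x - ∂(coeff of dx∧dz)/∂y + ∂(coeff of dx∧dy)/∂z
  = ∂/∂x (2*y - 4*z) - ∂/∂y (-y) + ∂/∂z (4*x - z).
Each of these terms simplifies to sums of mixed partials that cancel in pairs. The result is 0 (by equality of mixed partials for smooth functions — Schwarz / Clairaut).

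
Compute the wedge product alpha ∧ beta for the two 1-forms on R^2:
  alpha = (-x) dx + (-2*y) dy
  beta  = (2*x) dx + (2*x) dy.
alpha ∧ beta = (2*x*(-x + 2*y)) dx ∧ dy

Distribute the wedge, using dx_i ∧ dx_j = -dx_j ∧ dx_i and dx_i ∧ dx_i = 0. For each pair (i, j) with i < j, the coefficient of dx_i ∧ dx_j in alpha ∧ beta is (alpha_i * beta_j - alpha_j * beta_i). Collecting: alpha ∧ beta = (2*x*(-x + 2*y)) dx ∧ dy.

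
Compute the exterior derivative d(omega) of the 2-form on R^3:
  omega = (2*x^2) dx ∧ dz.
d(omega) = 0

For a 2-form omega = sum_{i<j} g_{ij} dx_i ∧ dx_j, the exterior derivative is
  d(omega) = sum_{i<j} d(g_{ij}) ∧ dx_i ∧ dx_j = sum_{i<j, k} (∂g_{ij}/∂x_k) dx_k ∧ dx_i ∧ dx_j.
Expand each term, using dx_k ∧ dx_i ∧ dx_j = sgn(permutation) dx_{(a)} ∧ dx_{(b)} ∧ dx_{(c)} with (a < b < c) sorted:

Collecting like 3-forms: d(omega) = 0.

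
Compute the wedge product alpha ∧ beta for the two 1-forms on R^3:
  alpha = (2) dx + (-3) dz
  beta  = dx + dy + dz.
alpha ∧ beta = (2) dx ∧ dy + (5) dx ∧ dz + (3) dy ∧ dz

Distribute the wedge, using dx_i ∧ dx_j = -dx_j ∧ dx_i and dx_i ∧ dx_i = 0. For each pair (i, j) with i < j, the coefficient of dx_i ∧ dx_j in alpha ∧ beta is (alpha_i * beta_j - alpha_j * beta_i). Collecting: alpha ∧ beta = (2) dx ∧ dy + (5) dx ∧ dz + (3) dy ∧ dz.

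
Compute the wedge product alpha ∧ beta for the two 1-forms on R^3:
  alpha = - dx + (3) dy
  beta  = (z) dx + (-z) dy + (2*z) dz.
alpha ∧ beta = (-2*z) dx ∧ dy + (-2*z) dx ∧ dz + (6*z) dy ∧ dz

Distribute the wedge, using dx_i ∧ dx_j = -dx_j ∧ dx_i and dx_i ∧ dx_i = 0. For each pair (i, j) with i < j, the coefficient of dx_i ∧ dx_j in alpha ∧ beta is (alpha_i * beta_j - alpha_j * beta_i). Collecting: alpha ∧ beta = (-2*z) dx ∧ dy + (-2*z) dx ∧ dz + (6*z) dy ∧ dz.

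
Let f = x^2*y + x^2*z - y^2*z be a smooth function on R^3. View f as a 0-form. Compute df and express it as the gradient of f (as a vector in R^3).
df = (2*x*(y + z)) dx + (x^2 - 2*y*z) dy + (x^2 - y^2) dz; grad f = (2*x*(y + z), x^2 - 2*y*z, x^2 - y^2)

For a 0-form f, d f = (∂f/∂x) dx + (∂f/∂y) dy + (∂f/∂z) dz. The components of the vector representation are exactly the entries of grad f in Cartesian coordinates:
  ∂f/∂x = 2*x*(y + z)
  ∂f/∂y = x^2 - 2*y*z
  ∂f/∂z = x^2 - y^2.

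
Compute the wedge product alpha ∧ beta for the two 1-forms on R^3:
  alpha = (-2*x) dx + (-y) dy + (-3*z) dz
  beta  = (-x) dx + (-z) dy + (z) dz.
alpha ∧ beta = (x*(-y + 2*z)) dx ∧ dy + (-5*x*z) dx ∧ dz + (-z*(y + 3*z)) dy ∧ dz

Distribute the wedge, using dx_i ∧ dx_j = -dx_j ∧ dx_i and dx_i ∧ dx_i = 0. For each pair (i, j) with i < j, the coefficient of dx_i ∧ dx_j in alpha ∧ beta is (alpha_i * beta_j - alpha_j * beta_i). Collecting: alpha ∧ beta = (x*(-y + 2*z)) dx ∧ dy + (-5*x*z) dx ∧ dz + (-z*(y + 3*z)) dy ∧ dz.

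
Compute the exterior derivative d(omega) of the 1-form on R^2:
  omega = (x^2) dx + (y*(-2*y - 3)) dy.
d(omega) = 0

For a 1-form omega = sum_i f_i dx_i, the exterior derivative is
  d(omega) = sum_{i < j} (∂f_j/∂x_i - ∂f_i/∂x_j) dx_i ∧ dx_j.

Assembling: d(omega) = 0.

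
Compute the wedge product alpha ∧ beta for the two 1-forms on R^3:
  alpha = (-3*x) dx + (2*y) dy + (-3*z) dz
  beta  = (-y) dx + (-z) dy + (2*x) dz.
alpha ∧ beta = (3*x*z + 2*y^2) dx ∧ dy + (-6*x^2 - 3*y*z) dx ∧ dz + (4*x*y - 3*z^2) dy ∧ dz

Distribute the wedge, using dx_i ∧ dx_j = -dx_j ∧ dx_i and dx_i ∧ dx_i = 0. For each pair (i, j) with i < j, the coefficient of dx_i ∧ dx_j in alpha ∧ beta is (alpha_i * beta_j - alpha_j * beta_i). Collecting: alpha ∧ beta = (3*x*z + 2*y^2) dx ∧ dy + (-6*x^2 - 3*y*z) dx ∧ dz + (4*x*y - 3*z^2) dy ∧ dz.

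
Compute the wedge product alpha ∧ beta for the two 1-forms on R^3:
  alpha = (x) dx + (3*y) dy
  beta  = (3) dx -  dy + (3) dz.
alpha ∧ beta = (-x - 9*y) dx ∧ dy + (3*x) dx ∧ dz + (9*y) dy ∧ dz

Distribute the wedge, using dx_i ∧ dx_j = -dx_j ∧ dx_i and dx_i ∧ dx_i = 0. For each pair (i, j) with i < j, the coefficient of dx_i ∧ dx_j in alpha ∧ beta is (alpha_i * beta_j - alpha_j * beta_i). Collecting: alpha ∧ beta = (-x - 9*y) dx ∧ dy + (3*x) dx ∧ dz + (9*y) dy ∧ dz.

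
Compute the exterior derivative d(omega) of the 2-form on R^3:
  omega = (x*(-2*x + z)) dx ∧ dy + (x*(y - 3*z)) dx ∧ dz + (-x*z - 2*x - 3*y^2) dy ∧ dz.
d(omega) = (-z - 2) dx ∧ dy ∧ dz

For a 2-form omega = sum_{i<j} g_{ij} dx_i ∧ dx_j, the exterior derivative is
  d(omega) = sum_{i<j} d(g_{ij}) ∧ dx_i ∧ dx_j = sum_{i<j, k} (∂g_{ij}/∂x_k) dx_k ∧ dx_i ∧ dx_j.
Expand each term, using dx_k ∧ dx_i ∧ dx_j = sgn(permutation) dx_{(a)} ∧ dx_{(b)} ∧ dx_{(c)} with (a < b < c) sorted:
  d(x*(-2*x + z)) includes (∂/∂z)(x*(-2*x + z)) dz = (x) dz, which multiplied by dx ∧ dy gives (x) dx ∧ dy ∧ dz
  d(x*(y - 3*z)) includes (∂/∂y)(x*(y - 3*z)) dy = (x) dy, which multiplied by dx ∧ dz gives (-x) dx ∧ dy ∧ dz
  d(-x*z - 2*x - 3*y^2) includes (∂/∂x)(-x*z - 2*x - 3*y^2) dx = (-z - 2) dx, which multiplied by dy ∧ dz gives (-z - 2) dx ∧ dy ∧ dz
Collecting like 3-forms: d(omega) = (-z - 2) dx ∧ dy ∧ dz.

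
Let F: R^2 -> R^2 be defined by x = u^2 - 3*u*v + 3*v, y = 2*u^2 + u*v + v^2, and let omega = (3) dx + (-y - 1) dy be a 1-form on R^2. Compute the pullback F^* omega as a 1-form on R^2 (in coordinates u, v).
F^* omega = (-8*u^3 - 6*u^2*v - 5*u*v^2 + 2*u - v^3 - 10*v) du + (-2*u^3 - 5*u^2*v - 3*u*v^2 - 10*u - 2*v^3 - 2*v + 9) dv

Using F^*(f dg) = (f ∘ F) d(g ∘ F), substitute each coordinate x_i by F_i(u, v) in f_i, and replace dx_i by d F_i = (∂F_i/∂u) du + (∂F_i/∂v) dv.
  For the x component: f_1(F) = 3; d F_1 = (2*u - 3*v) du + (3 - 3*u) dv
  For the y component: f_2(F) = -2*u^2 - u*v - v^2 - 1; d F_2 = (4*u + v) du + (u + 2*v) dv
Combining and collecting du, dv coefficients:
  coeff of du: -8*u^3 - 6*u^2*v - 5*u*v^2 + 2*u - v^3 - 10*v
  coeff of dv: -2*u^3 - 5*u^2*v - 3*u*v^2 - 10*u - 2*v^3 - 2*v + 9
F^* omega = (-8*u^3 - 6*u^2*v - 5*u*v^2 + 2*u - v^3 - 10*v) du + (-2*u^3 - 5*u^2*v - 3*u*v^2 - 10*u - 2*v^3 - 2*v + 9) dv.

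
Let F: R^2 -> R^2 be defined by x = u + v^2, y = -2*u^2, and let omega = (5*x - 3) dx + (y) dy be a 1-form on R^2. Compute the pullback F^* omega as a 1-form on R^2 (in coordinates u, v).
F^* omega = (8*u^3 + 5*u + 5*v^2 - 3) du + (2*v*(5*u + 5*v^2 - 3)) dv

Using F^*(f dg) = (f ∘ F) d(g ∘ F), substitute each coordinate x_i by F_i(u, v) in f_i, and replace dx_i by d F_i = (∂F_i/∂u) du + (∂F_i/∂v) dv.
  For the x component: f_1(F) = 5*u + 5*v^2 - 3; d F_1 = (1) du + (2*v) dv
  For the y component: f_2(F) = -2*u^2; d F_2 = (-4*u) du + (0) dv
Combining and collecting du, dv coefficients:
  coeff of du: 8*u^3 + 5*u + 5*v^2 - 3
  coeff of dv: 2*v*(5*u + 5*v^2 - 3)
F^* omega = (8*u^3 + 5*u + 5*v^2 - 3) du + (2*v*(5*u + 5*v^2 - 3)) dv.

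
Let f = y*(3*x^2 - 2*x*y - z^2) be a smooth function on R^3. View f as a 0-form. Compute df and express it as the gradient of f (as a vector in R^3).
df = (2*y*(3*x - y)) dx + (3*x^2 - 4*x*y - z^2) dy + (-2*y*z) dz; grad f = (2*y*(3*x - y), 3*x^2 - 4*x*y - z^2, -2*y*z)

For a 0-form f, d f = (∂f/∂x) dx + (∂f/∂y) dy + (∂f/∂z) dz. The components of the vector representation are exactly the entries of grad f in Cartesian coordinates:
  ∂f/∂x = 2*y*(3*x - y)
  ∂f/∂y = 3*x^2 - 4*x*y - z^2
  ∂f/∂z = -2*y*z.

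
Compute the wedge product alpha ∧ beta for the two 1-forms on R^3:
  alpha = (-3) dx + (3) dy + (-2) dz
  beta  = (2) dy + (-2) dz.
alpha ∧ beta = (-6) dx ∧ dy + (6) dx ∧ dz + (-2) dy ∧ dz

Distribute the wedge, using dx_i ∧ dx_j = -dx_j ∧ dx_i and dx_i ∧ dx_i = 0. For each pair (i, j) with i < j, the coefficient of dx_i ∧ dx_j in alpha ∧ beta is (alpha_i * beta_j - alpha_j * beta_i). Collecting: alpha ∧ beta = (-6) dx ∧ dy + (6) dx ∧ dz + (-2) dy ∧ dz.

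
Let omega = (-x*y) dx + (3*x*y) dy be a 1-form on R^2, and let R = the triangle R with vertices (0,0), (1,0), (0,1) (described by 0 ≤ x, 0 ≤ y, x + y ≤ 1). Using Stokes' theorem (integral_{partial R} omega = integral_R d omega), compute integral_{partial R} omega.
integral_(partial R) omega = 2/3

Stokes: integral_partial_R omega = integral_R d omega with d omega = (∂Q/∂x - ∂P/∂y) dx ∧ dy.
  ∂Q/∂x = 3*y
  ∂P/∂y = -x
  integrand = ∂Q/∂x - ∂P/∂y = x + 3*y.
Integrating over R: integral_0^1 integral_0^{1-x} (x + 3*y) dy dx = 2/3.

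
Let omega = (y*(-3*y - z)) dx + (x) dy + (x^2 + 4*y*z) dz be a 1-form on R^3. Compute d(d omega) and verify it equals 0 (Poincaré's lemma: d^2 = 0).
d(d omega) = 0

Step 1: d omega = sum_{i<j} (∂f_j/∂x_i - ∂f_i/∂x_j) dx_i ∧ dx_j:
  coeff of dx ∧ dy: 6*y + z + 1
  coeff of dx ∧ dz: 2*x + y
  coeff of dy ∧ dz: 4*z
Step 2: Apply d again to each 2-form coefficient. The only possible 3-form in R^3 is dx ∧ dy ∧ dz, with coefficient
  ∂(coeff of dy∧dz)/∂x - ∂(coeff of dx∧dz)/∂y + ∂(coeff of dx∧dy)/∂z
  = ∂/∂x (4*z) - ∂/∂y (2*x + y) + ∂/∂z (6*y + z + 1).
Each of these terms simplifies to sums of mixed partials that cancel in pairs. The result is 0 (by equality of mixed partials for smooth functions — Schwarz / Clairaut).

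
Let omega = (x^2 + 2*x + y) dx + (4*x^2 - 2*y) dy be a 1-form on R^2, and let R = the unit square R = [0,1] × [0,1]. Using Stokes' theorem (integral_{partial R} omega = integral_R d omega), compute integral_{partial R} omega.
integral_(partial R) omega = 3

Stokes: integral_partial_R omega = integral_R d omega with d omega = (∂Q/∂x - ∂P/∂y) dx ∧ dy.
  ∂Q/∂x = 8*x
  ∂P/∂y = 1
  integrand = ∂Q/∂x - ∂P/∂y = 8*x - 1.
Integrating over R: integral_0^1 integral_0^1 (8*x - 1) dx dy = 3.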